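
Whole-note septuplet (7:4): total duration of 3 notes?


Reasoning:
Septuplet: 7 notes occupy the space of 4 whole notes
Space = 4 × 4 = 16 beats
Each septuplet note = 16 / 7 = 16/7 beats
3 notes = 3 × 16/7 = 48/7
= 48/7 beats


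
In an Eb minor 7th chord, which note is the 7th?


Let's work it out.
Minor 7th chord = root + minor 3rd + perfect 5th + minor 7th
Seventh chords stack in thirds, so the letter names are E-G-B-D
Root: Eb
Minor 3rd above Eb: Gb
Perfect 5th above Eb: Bb
Minor 7th above Eb: Db
The 7th = Db


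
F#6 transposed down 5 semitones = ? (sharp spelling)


Reasoning:
F#6: chromatic position 6 in octave 6 → absolute = 6×12 + 6 = 78
Transpose down 5: 78 - 5 = 73
73 = 6×12 + 1 → C# in octave 6
Result = C#6


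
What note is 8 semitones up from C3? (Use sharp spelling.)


C3: chromatic position 0 in octave 3 → absolute = 3×12 + 0 = 36
Transpose up 8: 36 + 8 = 44
44 = 3×12 + 8 → G# in octave 3
Result = G#3


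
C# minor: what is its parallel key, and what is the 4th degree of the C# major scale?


Parallel keys share the same tonic but differ in mode
C# minor → parallel is C# major
C# major scale: C# D# E# F# G# A# B#
= C# major; 4th degree = F#


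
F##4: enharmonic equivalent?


Reasoning:
Enharmonic notes sound the same pitch but are spelled with different letter names
F## and G name the same pitch class
= G4


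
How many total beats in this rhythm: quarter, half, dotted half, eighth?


Beat values:
  quarter = 1 beat
  half = 2 beats
  dotted half = 3 beats
  eighth = 0.5 beats
Sum = 1 + 2 + 3 + 0.5
= 6.5 beats


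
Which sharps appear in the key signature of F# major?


Sharp major keys follow the circle of fifths: C(0), G(1), D(2), A(3), E(4), B(5), F#(6), C#(7)
F# major has 6 sharps
Order of sharps: F# C# G# D# A# E# B# → first 6: F#, C#, G#, D#, A#, E#
= F#, C#, G#, D#, A#, E#


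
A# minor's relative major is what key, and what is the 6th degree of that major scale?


The relative major shares the key signature and is a minor 3rd above the minor tonic
A minor 3rd above A# is C#
→ relative major of A# minor is C# major
C# major scale: C# D# E# F# G# A# B#
= C# major; 6th degree = A#


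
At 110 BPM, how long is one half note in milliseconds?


One quarter-note beat = 60000 / BPM = 60000 / 110 ms
Half note = 2 × quarter note
Duration = 2 × 60000 / 110 = 120000 / 110
= 1090.9 ms


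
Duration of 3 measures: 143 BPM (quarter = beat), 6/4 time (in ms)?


Reasoning:
Quarter-note beat duration = 60000 / 143 ms
Beats per measure (6/4) = 6
One measure = 6 × 60000 / 143 = 360000 / 143 ms
3 measures = 3 × 360000 / 143 = 1080000 / 143
= 7552.4 ms


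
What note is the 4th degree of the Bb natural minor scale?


Natural minor scale pattern: W-H-W-W-H-W-W (2-1-2-2-1-2-2 semitones)
Starting from Bb:
  Bb + 2 semitones → C
  C + 1 semitone → Db
  Db + 2 semitones → Eb
  Eb + 2 semitones → F
  F + 1 semitone → Gb
  Gb + 2 semitones → Ab
  Ab + 2 semitones → Bb
Scale: Bb C Db Eb F Gb Ab
Degree 4 = Eb


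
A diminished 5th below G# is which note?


Step by step:
A 5th spans 5 letter names, so from G we land on C
A diminished 5th = 6 semitones below G#
Spell C at that pitch: C##
= C##


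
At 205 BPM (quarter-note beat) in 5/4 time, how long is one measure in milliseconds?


Step by step:
Quarter-note beat duration = 60000 / 205 ms
Beats per measure (5/4) = 5
One measure = 5 × 60000 / 205 = 300000 / 205 ms
= 1463.4 ms


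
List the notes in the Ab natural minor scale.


Solution.
Natural minor scale pattern: W-H-W-W-H-W-W (2-1-2-2-1-2-2 semitones)
Starting from Ab:
  Ab + 2 semitones → Bb
  Bb + 1 semitone → Cb
  Cb + 2 semitones → Db
  Db + 2 semitones → Eb
  Eb + 1 semitone → Fb
  Fb + 2 semitones → Gb
  Gb + 2 semitones → Ab
Scale = Ab Bb Cb Db Eb Fb Gb


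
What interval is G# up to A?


Step by step:
Letter names: G → A spans 2 letter names → a 2nd
Semitones: G# → A = 1 half-step
A 2nd of 1 semitone is a minor 2nd
= minor 2nd


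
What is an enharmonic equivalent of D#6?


Working:
Enharmonic notes sound the same pitch but are spelled with different letter names
D# and Eb name the same pitch class
= Eb6


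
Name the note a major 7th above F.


Let's work it out.
A 7th spans 7 letter names, so from F we land on E
A major 7th = 11 semitones above F
Spell E at that pitch: E
= E


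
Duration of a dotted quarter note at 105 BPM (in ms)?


One quarter-note beat = 60000 / BPM = 60000 / 105 ms
Dotted quarter note = 3/2 × quarter note
Duration = 3/2 × 60000 / 105 = 90000 / 105
= 857.1 ms


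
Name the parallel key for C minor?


Parallel keys share the same tonic but differ in mode
C minor → parallel is C major
= C major


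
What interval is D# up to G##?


Working:
Letter names: D → G spans 4 letter names → a 4th
Semitones: D# → G## = 6 half-steps
A 4th of 6 semitones is an augmented 4th
= augmented 4th


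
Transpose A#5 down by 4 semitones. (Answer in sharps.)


Working:
A#5: chromatic position 10 in octave 5 → absolute = 5×12 + 10 = 70
Transpose down 4: 70 - 4 = 66
66 = 5×12 + 6 → F# in octave 5
Result = F#5


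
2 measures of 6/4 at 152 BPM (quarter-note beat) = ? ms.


Reasoning:
Quarter-note beat duration = 60000 / 152 ms
Beats per measure (6/4) = 6
One measure = 6 × 60000 / 152 = 360000 / 152 ms
2 measures = 2 × 360000 / 152 = 720000 / 152
= 4736.8 ms


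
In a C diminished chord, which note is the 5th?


Reasoning:
Diminished triad = root + minor 3rd (3 semitones) + diminished 5th (6 semitones)
A triad on C stacks thirds, so the chord tones use letter names C-E-G
Root: C
Minor 3rd above C: Eb
Diminished 5th above C: Gb
The 5th = Gb


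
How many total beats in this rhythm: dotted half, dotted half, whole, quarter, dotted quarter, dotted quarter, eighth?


Beat values:
  dotted half = 3 beats
  dotted half = 3 beats
  whole = 4 beats
  quarter = 1 beat
  dotted quarter = 1.5 beats
  dotted quarter = 1.5 beats
  eighth = 0.5 beats
Sum = 3 + 3 + 4 + 1 + 1.5 + 1.5 + 0.5
= 14.5 beats


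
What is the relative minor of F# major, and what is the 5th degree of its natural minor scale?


Working:
The relative minor shares the major's key signature and starts on its 6th degree
6th degree = a major 6th above the tonic; a major 6th above F# is D#
→ relative minor of F# major is D# minor
D# natural minor scale: D# E# F# G# A# B C#
= D# minor; 5th degree = A#


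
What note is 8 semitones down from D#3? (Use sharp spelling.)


Solution.
D#3: chromatic position 3 in octave 3 → absolute = 3×12 + 3 = 39
Transpose down 8: 39 - 8 = 31
31 = 2×12 + 7 → G in octave 2
Result = G2


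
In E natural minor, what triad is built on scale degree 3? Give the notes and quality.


E natural minor scale: E F# G A B C D
Diatonic triad on degree 3 stacks scale notes 3, 5, 7: G B D
G→B = 4 semitones; G→D = 7 semitones → major triad
= G B D (major)


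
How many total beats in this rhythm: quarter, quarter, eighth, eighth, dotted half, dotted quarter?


Step by step:
Beat values:
  quarter = 1 beat
  quarter = 1 beat
  eighth = 0.5 beats
  eighth = 0.5 beats
  dotted half = 3 beats
  dotted quarter = 1.5 beats
Sum = 1 + 1 + 0.5 + 0.5 + 3 + 1.5
= 7.5 beats


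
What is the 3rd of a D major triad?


Working:
Major triad = root + major 3rd (4 semitones) + perfect 5th (7 semitones)
A triad on D stacks thirds, so the chord tones use letter names D-F-A
Root: D
Major 3rd above D: F#
Perfect 5th above D: A
The 3rd = F#


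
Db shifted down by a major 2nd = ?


Let's work it out.
major 2nd: 2 letter names, 2 semitones
Letter: D - 1 → C
Pitch: Db - 2 semitones, spelled as a C → Cb
= Cb


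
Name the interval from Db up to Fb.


Letter names: D → F spans 3 letter names → a 3rd
Semitones: Db → Fb = 3 half-steps
A 3rd of 3 semitones is a minor 3rd
= minor 3rd


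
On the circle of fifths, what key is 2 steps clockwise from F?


Let's work it out.
Each clockwise step on the circle of fifths moves up a perfect 5th
From F: F → C → G
= G


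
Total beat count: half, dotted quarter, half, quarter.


Solution.
Beat values:
  half = 2 beats
  dotted quarter = 1.5 beats
  half = 2 beats
  quarter = 1 beat
Sum = 2 + 1.5 + 2 + 1
= 6.5 beats


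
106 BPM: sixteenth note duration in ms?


One quarter-note beat = 60000 / BPM = 60000 / 106 ms
Sixteenth note = 1/4 × quarter note
Duration = 1/4 × 60000 / 106 = 15000 / 106
= 141.5 ms


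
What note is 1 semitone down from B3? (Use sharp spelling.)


Step by step:
B3: chromatic position 11 in octave 3 → absolute = 3×12 + 11 = 47
Transpose down 1: 47 - 1 = 46
46 = 3×12 + 10 → A# in octave 3
Result = A#3


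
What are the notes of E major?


Major scale pattern: W-W-H-W-W-W-H (2-2-1-2-2-2-1 semitones)
Starting from E:
  E + 2 semitones → F#
  F# + 2 semitones → G#
  G# + 1 semitone → A
  A + 2 semitones → B
  B + 2 semitones → C#
  C# + 2 semitones → D#
  D# + 1 semitone → E
Scale = E F# G# A B C# D#


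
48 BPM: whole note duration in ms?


One quarter-note beat = 60000 / BPM = 60000 / 48 ms
Whole note = 4 × quarter note
Duration = 4 × 60000 / 48 = 240000 / 48
= 5000.0 ms


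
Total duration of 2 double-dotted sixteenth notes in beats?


Step by step:
Base sixteenth note = 1/4 beats
Dot 1 adds half the previous value: +1/8
Dot 2 adds half the previous value: +1/16
One double-dotted sixteenth = 1/4 + 1/8 + 1/16 = 7/16
2 of them = 2 × 7/16 = 7/8
= 7/8 beats


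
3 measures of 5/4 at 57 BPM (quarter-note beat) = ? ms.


Reasoning:
Quarter-note beat duration = 60000 / 57 ms
Beats per measure (5/4) = 5
One measure = 5 × 60000 / 57 = 300000 / 57 ms
3 measures = 3 × 300000 / 57 = 900000 / 57
= 15789.5 ms


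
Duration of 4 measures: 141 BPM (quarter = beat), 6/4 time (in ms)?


Let's work it out.
Quarter-note beat duration = 60000 / 141 ms
Beats per measure (6/4) = 6
One measure = 6 × 60000 / 141 = 360000 / 141 ms
4 measures = 4 × 360000 / 141 = 1440000 / 141
= 10212.8 ms


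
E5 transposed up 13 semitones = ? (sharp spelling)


E5: chromatic position 4 in octave 5 → absolute = 5×12 + 4 = 64
Transpose up 13: 64 + 13 = 77
77 = 6×12 + 5 → F in octave 6
Result = F6


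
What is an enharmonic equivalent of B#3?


Enharmonic notes sound the same pitch but are spelled with different letter names
B# and C name the same pitch class
Octave numbers change at C, so B#3 = C4
= C4


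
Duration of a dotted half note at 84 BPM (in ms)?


Reasoning:
One quarter-note beat = 60000 / BPM = 60000 / 84 ms
Dotted half note = 3 × quarter note
Duration = 3 × 60000 / 84 = 180000 / 84
= 2142.9 ms


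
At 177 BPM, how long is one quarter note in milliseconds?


One quarter-note beat = 60000 / BPM = 60000 / 177 ms
Duration = 60000 / 177
= 339.0 ms


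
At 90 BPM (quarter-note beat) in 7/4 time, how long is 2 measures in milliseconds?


Quarter-note beat duration = 60000 / 90 ms
Beats per measure (7/4) = 7
One measure = 7 × 60000 / 90 = 420000 / 90 ms
2 measures = 2 × 420000 / 90 = 840000 / 90
= 9333.3 ms


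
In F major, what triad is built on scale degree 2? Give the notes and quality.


Working:
F major scale: F G A Bb C D E
Diatonic triad on degree 2 stacks scale notes 2, 4, 6: G Bb D
G→Bb = 3 semitones; G→D = 7 semitones → minor triad
= G Bb D (minor)


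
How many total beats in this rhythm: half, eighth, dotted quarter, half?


Step by step:
Beat values:
  half = 2 beats
  eighth = 0.5 beats
  dotted quarter = 1.5 beats
  half = 2 beats
Sum = 2 + 0.5 + 1.5 + 2
= 6 beats


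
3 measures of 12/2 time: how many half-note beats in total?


Solution.
Time signature 12/2: the bottom number 2 means the half note gets one count
The top number 12 means 12 half-note beats per measure
Total = 12 × 3 measures
= 36 half-note beats


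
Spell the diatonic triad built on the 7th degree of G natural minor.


Let's work it out.
G natural minor scale: G A Bb C D Eb F
Diatonic triad on degree 7 stacks scale notes 7, 2, 4: F A C
F→A = 4 semitones; F→C = 7 semitones → major triad
= F A C (major)


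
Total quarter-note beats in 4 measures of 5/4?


Working:
Time signature 5/4: the bottom number 4 means the quarter note gets one count
The top number 5 means 5 quarter-note beats per measure
Total = 5 × 4 measures
= 20 quarter-note beats


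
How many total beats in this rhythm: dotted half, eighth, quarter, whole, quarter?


Step by step:
Beat values:
  dotted half = 3 beats
  eighth = 0.5 beats
  quarter = 1 beat
  whole = 4 beats
  quarter = 1 beat
Sum = 3 + 0.5 + 1 + 4 + 1
= 9.5 beats


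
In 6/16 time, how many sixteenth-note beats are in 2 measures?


Let's work it out.
Time signature 6/16: the bottom number 16 means the sixteenth note gets one count
The top number 6 means 6 sixteenth-note beats per measure
Total = 6 × 2 measures
= 12 sixteenth-note beats


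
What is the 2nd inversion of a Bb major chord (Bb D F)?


Working:
Root position: Bb D F
2nd inversion: move root and 3rd up an octave
Bass note: F
Notes (bottom to top) = F Bb D


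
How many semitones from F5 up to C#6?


Solution.
Absolute semitone position = octave×12 + chromatic position
F5: 5×12 + 5 = 65
C#6: 6×12 + 1 = 73
Difference = 73 - 65 = 8
= 8 semitones


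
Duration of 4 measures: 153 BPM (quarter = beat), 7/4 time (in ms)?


Quarter-note beat duration = 60000 / 153 ms
Beats per measure (7/4) = 7
One measure = 7 × 60000 / 153 = 420000 / 153 ms
4 measures = 4 × 420000 / 153 = 1680000 / 153
= 10980.4 ms


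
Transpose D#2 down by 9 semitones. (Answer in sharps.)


Solution.
D#2: chromatic position 3 in octave 2 → absolute = 2×12 + 3 = 27
Transpose down 9: 27 - 9 = 18
18 = 1×12 + 6 → F# in octave 1
Result = F#1


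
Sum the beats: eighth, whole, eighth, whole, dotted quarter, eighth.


Let's work it out.
Beat values:
  eighth = 0.5 beats
  whole = 4 beats
  eighth = 0.5 beats
  whole = 4 beats
  dotted quarter = 1.5 beats
  eighth = 0.5 beats
Sum = 0.5 + 4 + 0.5 + 4 + 1.5 + 0.5
= 11 beats


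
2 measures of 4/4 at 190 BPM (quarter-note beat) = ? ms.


Reasoning:
Quarter-note beat duration = 60000 / 190 ms
Beats per measure (4/4) = 4
One measure = 4 × 60000 / 190 = 240000 / 190 ms
2 measures = 2 × 240000 / 190 = 480000 / 190
= 2526.3 ms


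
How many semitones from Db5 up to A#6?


Let's work it out.
Absolute semitone position = octave×12 + chromatic position
Db5: 5×12 + 1 = 61
A#6: 6×12 + 10 = 82
Difference = 82 - 61 = 21
= 21 semitones


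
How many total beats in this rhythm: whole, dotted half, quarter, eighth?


Step by step:
Beat values:
  whole = 4 beats
  dotted half = 3 beats
  quarter = 1 beat
  eighth = 0.5 beats
Sum = 4 + 3 + 1 + 0.5
= 8.5 beats


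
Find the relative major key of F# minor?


Working:
The relative major shares the key signature and is a minor 3rd above the minor tonic
A minor 3rd above F# is A
→ relative major of F# minor is A major
= A major


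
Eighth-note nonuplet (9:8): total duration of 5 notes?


Let's work it out.
Nonuplet: 9 notes occupy the space of 8 eighth notes
Space = 8 × 1/2 = 4 beats
Each nonuplet note = 4 / 9 = 4/9 beats
5 notes = 5 × 4/9 = 20/9
= 20/9 beats


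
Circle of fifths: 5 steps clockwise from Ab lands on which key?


Solution.
Each clockwise step on the circle of fifths moves up a perfect 5th
From Ab: Ab → Eb → Bb → F → C → G
= G


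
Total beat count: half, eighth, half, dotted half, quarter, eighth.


Solution.
Beat values:
  half = 2 beats
  eighth = 0.5 beats
  half = 2 beats
  dotted half = 3 beats
  quarter = 1 beat
  eighth = 0.5 beats
Sum = 2 + 0.5 + 2 + 3 + 1 + 0.5
= 9 beats


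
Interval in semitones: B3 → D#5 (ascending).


Absolute semitone position = octave×12 + chromatic position
B3: 3×12 + 11 = 47
D#5: 5×12 + 3 = 63
Difference = 63 - 47 = 16
= 16 semitones


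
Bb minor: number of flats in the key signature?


Let's work it out.
Flat minor keys: A(0), D(1), G(2), C(3), F(4), Bb(5), Eb(6), Ab(7)
Bb minor has 5 flats
Order of flats: Bb Eb Ab Db Gb Cb Fb → first 5: Bb, Eb, Ab, Db, Gb
= 5 flats


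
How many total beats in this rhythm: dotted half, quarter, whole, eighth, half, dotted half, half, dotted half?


Beat values:
  dotted half = 3 beats
  quarter = 1 beat
  whole = 4 beats
  eighth = 0.5 beats
  half = 2 beats
  dotted half = 3 beats
  half = 2 beats
  dotted half = 3 beats
Sum = 3 + 1 + 4 + 0.5 + 2 + 3 + 2 + 3
= 18.5 beats


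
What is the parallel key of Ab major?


Reasoning:
Parallel keys share the same tonic but differ in mode
Ab major → parallel is Ab minor
= Ab minor


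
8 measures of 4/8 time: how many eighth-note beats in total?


Time signature 4/8: the bottom number 8 means the eighth note gets one count
The top number 4 means 4 eighth-note beats per measure
Total = 4 × 8 measures
= 32 eighth-note beats


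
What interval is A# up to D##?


Step by step:
Letter names: A → D spans 4 letter names → a 4th
Semitones: A# → D## = 6 half-steps
A 4th of 6 semitones is an augmented 4th
= augmented 4th


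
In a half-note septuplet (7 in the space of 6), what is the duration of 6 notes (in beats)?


Working:
Septuplet: 7 notes occupy the space of 6 half notes
Space = 6 × 2 = 12 beats
Each septuplet note = 12 / 7 = 12/7 beats
6 notes = 6 × 12/7 = 72/7
= 72/7 beats


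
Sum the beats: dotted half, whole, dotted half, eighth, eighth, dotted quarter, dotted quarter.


Reasoning:
Beat values:
  dotted half = 3 beats
  whole = 4 beats
  dotted half = 3 beats
  eighth = 0.5 beats
  eighth = 0.5 beats
  dotted quarter = 1.5 beats
  dotted quarter = 1.5 beats
Sum = 3 + 4 + 3 + 0.5 + 0.5 + 1.5 + 1.5
= 14 beats


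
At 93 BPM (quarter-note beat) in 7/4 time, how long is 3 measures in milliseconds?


Working:
Quarter-note beat duration = 60000 / 93 ms
Beats per measure (7/4) = 7
One measure = 7 × 60000 / 93 = 420000 / 93 ms
3 measures = 3 × 420000 / 93 = 1260000 / 93
= 13548.4 ms


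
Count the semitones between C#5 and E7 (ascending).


Let's work it out.
Absolute semitone position = octave×12 + chromatic position
C#5: 5×12 + 1 = 61
E7: 7×12 + 4 = 88
Difference = 88 - 61 = 27
= 27 semitones


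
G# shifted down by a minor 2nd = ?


minor 2nd: 2 letter names, 1 semitones
Letter: G - 1 → F
Pitch: G# - 1 semitones, spelled as an F → F##
= F##


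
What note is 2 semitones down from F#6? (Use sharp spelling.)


Let's work it out.
F#6: chromatic position 6 in octave 6 → absolute = 6×12 + 6 = 78
Transpose down 2: 78 - 2 = 76
76 = 6×12 + 4 → E in octave 6
Result = E6


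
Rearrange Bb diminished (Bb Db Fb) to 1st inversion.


Working:
Root position: Bb Db Fb
1st inversion: move root up an octave
Bass note: Db
Notes (bottom to top) = Db Fb Bb


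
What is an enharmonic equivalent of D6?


Step by step:
Enharmonic notes sound the same pitch but are spelled with different letter names
D and C## name the same pitch class
= C##6


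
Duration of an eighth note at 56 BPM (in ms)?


Let's work it out.
One quarter-note beat = 60000 / BPM = 60000 / 56 ms
Eighth note = 1/2 × quarter note
Duration = 1/2 × 60000 / 56 = 30000 / 56
= 535.7 ms


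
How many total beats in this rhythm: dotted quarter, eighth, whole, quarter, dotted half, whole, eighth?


Let's work it out.
Beat values:
  dotted quarter = 1.5 beats
  eighth = 0.5 beats
  whole = 4 beats
  quarter = 1 beat
  dotted half = 3 beats
  whole = 4 beats
  eighth = 0.5 beats
Sum = 1.5 + 0.5 + 4 + 1 + 3 + 4 + 0.5
= 14.5 beats


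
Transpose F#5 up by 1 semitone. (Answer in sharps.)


Reasoning:
F#5: chromatic position 6 in octave 5 → absolute = 5×12 + 6 = 66
Transpose up 1: 66 + 1 = 67
67 = 5×12 + 7 → G in octave 5
Result = G5


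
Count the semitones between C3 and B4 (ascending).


Reasoning:
Absolute semitone position = octave×12 + chromatic position
C3: 3×12 + 0 = 36
B4: 4×12 + 11 = 59
Difference = 59 - 36 = 23
= 23 semitones


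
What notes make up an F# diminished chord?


Diminished triad = root + minor 3rd (3 semitones) + diminished 5th (6 semitones)
A triad on F# stacks thirds, so the chord tones use letter names F-A-C
Root: F#
Minor 3rd above F#: A
Diminished 5th above F#: C
Chord = F# A C


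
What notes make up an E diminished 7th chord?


Reasoning:
Diminished 7th chord = root + minor 3rd + diminished 5th + diminished 7th
Seventh chords stack in thirds, so the letter names are E-G-B-D
Root: E
Minor 3rd above E: G
Diminished 5th above E: Bb
Diminished 7th above E: Db
Chord = E G Bb Db


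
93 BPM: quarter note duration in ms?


One quarter-note beat = 60000 / BPM = 60000 / 93 ms
Duration = 60000 / 93
= 645.2 ms


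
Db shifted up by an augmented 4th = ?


Working:
augmented 4th: 4 letter names, 6 semitones
Letter: D + 3 → G
Pitch: Db + 6 semitones, spelled as a G → G
= G


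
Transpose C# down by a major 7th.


major 7th: 7 letter names, 11 semitones
Letter: C - 6 → D
Pitch: C# - 11 semitones, spelled as a D → D
= D


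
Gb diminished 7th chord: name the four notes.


Diminished 7th chord = root + minor 3rd + diminished 5th + diminished 7th
Seventh chords stack in thirds, so the letter names are G-B-D-F
Root: Gb
Minor 3rd above Gb: Bbb
Diminished 5th above Gb: Dbb
Diminished 7th above Gb: Fbb
Chord = Gb Bbb Dbb Fbb


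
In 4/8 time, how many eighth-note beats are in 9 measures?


Working:
Time signature 4/8: the bottom number 8 means the eighth note gets one count
The top number 4 means 4 eighth-note beats per measure
Total = 4 × 9 measures
= 36 eighth-note beats


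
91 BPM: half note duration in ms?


One quarter-note beat = 60000 / BPM = 60000 / 91 ms
Half note = 2 × quarter note
Duration = 2 × 60000 / 91 = 120000 / 91
= 1318.7 ms


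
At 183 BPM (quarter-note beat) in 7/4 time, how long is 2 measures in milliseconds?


Reasoning:
Quarter-note beat duration = 60000 / 183 ms
Beats per measure (7/4) = 7
One measure = 7 × 60000 / 183 = 420000 / 183 ms
2 measures = 2 × 420000 / 183 = 840000 / 183
= 4590.2 ms


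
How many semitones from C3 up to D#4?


Solution.
Absolute semitone position = octave×12 + chromatic position
C3: 3×12 + 0 = 36
D#4: 4×12 + 3 = 51
Difference = 51 - 36 = 15
= 15 semitones


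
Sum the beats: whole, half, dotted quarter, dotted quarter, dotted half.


Step by step:
Beat values:
  whole = 4 beats
  half = 2 beats
  dotted quarter = 1.5 beats
  dotted quarter = 1.5 beats
  dotted half = 3 beats
Sum = 4 + 2 + 1.5 + 1.5 + 3
= 12 beats


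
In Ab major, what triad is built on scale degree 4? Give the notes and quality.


Let's work it out.
Ab major scale: Ab Bb C Db Eb F G
Diatonic triad on degree 4 stacks scale notes 4, 6, 1: Db F Ab
Db→F = 4 semitones; Db→Ab = 7 semitones → major triad
= Db F Ab (major)


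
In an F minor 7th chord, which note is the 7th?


Let's work it out.
Minor 7th chord = root + minor 3rd + perfect 5th + minor 7th
Seventh chords stack in thirds, so the letter names are F-A-C-E
Root: F
Minor 3rd above F: Ab
Perfect 5th above F: C
Minor 7th above F: Eb
The 7th = Eb


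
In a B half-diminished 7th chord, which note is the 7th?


Let's work it out.
Half-diminished 7th chord = root + minor 3rd + diminished 5th + minor 7th
Seventh chords stack in thirds, so the letter names are B-D-F-A
Root: B
Minor 3rd above B: D
Diminished 5th above B: F
Minor 7th above B: A
The 7th = A


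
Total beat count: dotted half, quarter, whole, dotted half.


Beat values:
  dotted half = 3 beats
  quarter = 1 beat
  whole = 4 beats
  dotted half = 3 beats
Sum = 3 + 1 + 4 + 3
= 11 beats


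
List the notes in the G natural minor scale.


Let's work it out.
Natural minor scale pattern: W-H-W-W-H-W-W (2-1-2-2-1-2-2 semitones)
Starting from G:
  G + 2 semitones → A
  A + 1 semitone → Bb
  Bb + 2 semitones → C
  C + 2 semitones → D
  D + 1 semitone → Eb
  Eb + 2 semitones → F
  F + 2 semitones → G
Scale = G A Bb C D Eb F


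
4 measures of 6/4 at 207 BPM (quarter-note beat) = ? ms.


Reasoning:
Quarter-note beat duration = 60000 / 207 ms
Beats per measure (6/4) = 6
One measure = 6 × 60000 / 207 = 360000 / 207 ms
4 measures = 4 × 360000 / 207 = 1440000 / 207
= 6956.5 ms


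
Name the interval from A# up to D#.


Let's work it out.
Letter names: A → D spans 4 letter names → a 4th
Semitones: A# → D# = 5 half-steps
A 4th of 5 semitones is a perfect 4th
= perfect 4th


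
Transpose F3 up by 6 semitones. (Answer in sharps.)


F3: chromatic position 5 in octave 3 → absolute = 3×12 + 5 = 41
Transpose up 6: 41 + 6 = 47
47 = 3×12 + 11 → B in octave 3
Result = B3


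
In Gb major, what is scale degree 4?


Solution.
Major scale pattern: W-W-H-W-W-W-H (2-2-1-2-2-2-1 semitones)
Starting from Gb:
  Gb + 2 semitones → Ab
  Ab + 2 semitones → Bb
  Bb + 1 semitone → Cb
  Cb + 2 semitones → Db
  Db + 2 semitones → Eb
  Eb + 2 semitones → F
  F + 1 semitone → Gb
Scale: Gb Ab Bb Cb Db Eb F
Degree 4 = Cb


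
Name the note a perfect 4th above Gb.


Step by step:
A 4th spans 4 letter names, so from G we land on C
A perfect 4th = 5 semitones above Gb
Spell C at that pitch: Cb
= Cb


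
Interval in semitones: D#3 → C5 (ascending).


Absolute semitone position = octave×12 + chromatic position
D#3: 3×12 + 3 = 39
C5: 5×12 + 0 = 60
Difference = 60 - 39 = 21
= 21 semitones


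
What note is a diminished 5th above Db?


Let's work it out.
A 5th spans 5 letter names, so from D we land on A
A diminished 5th = 6 semitones above Db
Spell A at that pitch: Abb
= Abb


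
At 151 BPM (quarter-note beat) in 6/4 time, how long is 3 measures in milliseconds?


Solution.
Quarter-note beat duration = 60000 / 151 ms
Beats per measure (6/4) = 6
One measure = 6 × 60000 / 151 = 360000 / 151 ms
3 measures = 3 × 360000 / 151 = 1080000 / 151
= 7152.3 ms


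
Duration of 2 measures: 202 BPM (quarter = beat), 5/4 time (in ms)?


Quarter-note beat duration = 60000 / 202 ms
Beats per measure (5/4) = 5
One measure = 5 × 60000 / 202 = 300000 / 202 ms
2 measures = 2 × 300000 / 202 = 600000 / 202
= 2970.3 ms


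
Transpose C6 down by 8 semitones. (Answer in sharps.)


C6: chromatic position 0 in octave 6 → absolute = 6×12 + 0 = 72
Transpose down 8: 72 - 8 = 64
64 = 5×12 + 4 → E in octave 5
Result = E5


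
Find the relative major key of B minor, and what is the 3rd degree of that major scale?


The relative major shares the key signature and is a minor 3rd above the minor tonic
A minor 3rd above B is D
→ relative major of B minor is D major
D major scale: D E F# G A B C#
= D major; 3rd degree = F#


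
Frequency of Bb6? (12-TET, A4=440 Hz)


f = 440 × 2^(n/12) where n = semitones from A4
Bb6: 25 semitones from A4
f = 440 × 2^(25/12)
f = 1864.66 Hz


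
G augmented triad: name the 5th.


Solution.
Augmented triad = root + major 3rd (4 semitones) + augmented 5th (8 semitones)
A triad on G stacks thirds, so the chord tones use letter names G-B-D
Root: G
Major 3rd above G: B
Augmented 5th above G: D#
The 5th = D#


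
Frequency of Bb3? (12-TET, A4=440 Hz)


Let's work it out.
f = 440 × 2^(n/12) where n = semitones from A4
Bb3: -11 semitones from A4
f = 440 × 2^(-11/12)
f = 233.08 Hz


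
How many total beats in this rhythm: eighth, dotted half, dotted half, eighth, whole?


Beat values:
  eighth = 0.5 beats
  dotted half = 3 beats
  dotted half = 3 beats
  eighth = 0.5 beats
  whole = 4 beats
Sum = 0.5 + 3 + 3 + 0.5 + 4
= 11 beats


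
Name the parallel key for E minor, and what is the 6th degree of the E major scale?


Working:
Parallel keys share the same tonic but differ in mode
E minor → parallel is E major
E major scale: E F# G# A B C# D#
= E major; 6th degree = C#


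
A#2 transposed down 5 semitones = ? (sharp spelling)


Step by step:
A#2: chromatic position 10 in octave 2 → absolute = 2×12 + 10 = 34
Transpose down 5: 34 - 5 = 29
29 = 2×12 + 5 → F in octave 2
Result = F2


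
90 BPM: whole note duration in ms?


Solution.
One quarter-note beat = 60000 / BPM = 60000 / 90 ms
Whole note = 4 × quarter note
Duration = 4 × 60000 / 90 = 240000 / 90
= 2666.7 ms


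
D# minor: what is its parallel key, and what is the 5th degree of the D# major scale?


Parallel keys share the same tonic but differ in mode
D# minor → parallel is D# major
D# major scale: D# E# F## G# A# B# C##
= D# major; 5th degree = A#


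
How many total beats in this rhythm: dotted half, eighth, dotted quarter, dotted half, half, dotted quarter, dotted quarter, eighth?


Beat values:
  dotted half = 3 beats
  eighth = 0.5 beats
  dotted quarter = 1.5 beats
  dotted half = 3 beats
  half = 2 beats
  dotted quarter = 1.5 beats
  dotted quarter = 1.5 beats
  eighth = 0.5 beats
Sum = 3 + 0.5 + 1.5 + 3 + 2 + 1.5 + 1.5 + 0.5
= 13.5 beats


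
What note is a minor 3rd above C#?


Let's work it out.
A 3rd spans 3 letter names, so from C we land on E
A minor 3rd = 3 semitones above C#
Spell E at that pitch: E
= E


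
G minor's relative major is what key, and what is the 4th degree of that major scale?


The relative major shares the key signature and is a minor 3rd above the minor tonic
A minor 3rd above G is Bb
→ relative major of G minor is Bb major
Bb major scale: Bb C D Eb F G A
= Bb major; 4th degree = Eb


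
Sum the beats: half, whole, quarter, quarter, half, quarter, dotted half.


Working:
Beat values:
  half = 2 beats
  whole = 4 beats
  quarter = 1 beat
  quarter = 1 beat
  half = 2 beats
  quarter = 1 beat
  dotted half = 3 beats
Sum = 2 + 4 + 1 + 1 + 2 + 1 + 3
= 14 beats


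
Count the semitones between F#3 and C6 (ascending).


Step by step:
Absolute semitone position = octave×12 + chromatic position
F#3: 3×12 + 6 = 42
C6: 6×12 + 0 = 72
Difference = 72 - 42 = 30
= 30 semitones


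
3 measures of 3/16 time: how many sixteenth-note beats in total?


Time signature 3/16: the bottom number 16 means the sixteenth note gets one count
The top number 3 means 3 sixteenth-note beats per measure
Total = 3 × 3 measures
= 9 sixteenth-note beats


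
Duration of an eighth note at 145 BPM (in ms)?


Solution.
One quarter-note beat = 60000 / BPM = 60000 / 145 ms
Eighth note = 1/2 × quarter note
Duration = 1/2 × 60000 / 145 = 30000 / 145
= 206.9 ms


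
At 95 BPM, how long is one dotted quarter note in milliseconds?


Working:
One quarter-note beat = 60000 / BPM = 60000 / 95 ms
Dotted quarter note = 3/2 × quarter note
Duration = 3/2 × 60000 / 95 = 90000 / 95
= 947.4 ms


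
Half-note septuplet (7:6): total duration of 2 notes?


Septuplet: 7 notes occupy the space of 6 half notes
Space = 6 × 2 = 12 beats
Each septuplet note = 12 / 7 = 12/7 beats
2 notes = 2 × 12/7 = 24/7
= 24/7 beats


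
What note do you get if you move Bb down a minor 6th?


Solution.
minor 6th: 6 letter names, 8 semitones
Letter: B - 5 → D
Pitch: Bb - 8 semitones, spelled as a D → D
= D


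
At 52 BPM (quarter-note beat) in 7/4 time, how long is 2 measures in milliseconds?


Let's work it out.
Quarter-note beat duration = 60000 / 52 ms
Beats per measure (7/4) = 7
One measure = 7 × 60000 / 52 = 420000 / 52 ms
2 measures = 2 × 420000 / 52 = 840000 / 52
= 16153.8 ms


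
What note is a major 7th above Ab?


A 7th spans 7 letter names, so from A we land on G
A major 7th = 11 semitones above Ab
Spell G at that pitch: G
= G


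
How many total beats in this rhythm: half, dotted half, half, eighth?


Beat values:
  half = 2 beats
  dotted half = 3 beats
  half = 2 beats
  eighth = 0.5 beats
Sum = 2 + 3 + 2 + 0.5
= 7.5 beats


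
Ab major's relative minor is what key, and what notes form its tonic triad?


Let's work it out.
The relative minor shares the major's key signature and starts on its 6th degree
6th degree = a major 6th above the tonic; a major 6th above Ab is F
→ relative minor of Ab major is F minor
Tonic triad of F minor = root + minor 3rd + perfect 5th = F Ab C
= F minor; triad = F Ab C


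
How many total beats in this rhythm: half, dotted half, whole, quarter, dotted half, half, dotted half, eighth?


Let's work it out.
Beat values:
  half = 2 beats
  dotted half = 3 beats
  whole = 4 beats
  quarter = 1 beat
  dotted half = 3 beats
  half = 2 beats
  dotted half = 3 beats
  eighth = 0.5 beats
Sum = 2 + 3 + 4 + 1 + 3 + 2 + 3 + 0.5
= 18.5 beats


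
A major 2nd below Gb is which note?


Working:
A 2nd spans 2 letter names, so from G we land on F
A major 2nd = 2 semitones below Gb
Spell F at that pitch: Fb
= Fb


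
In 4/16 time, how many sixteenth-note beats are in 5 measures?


Reasoning:
Time signature 4/16: the bottom number 16 means the sixteenth note gets one count
The top number 4 means 4 sixteenth-note beats per measure
Total = 4 × 5 measures
= 20 sixteenth-note beats


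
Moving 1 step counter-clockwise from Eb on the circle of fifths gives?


Step by step:
Each counter-clockwise step moves down a perfect 5th (= up a perfect 4th)
From Eb: Eb → Ab
= Ab


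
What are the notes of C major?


Major scale pattern: W-W-H-W-W-W-H (2-2-1-2-2-2-1 semitones)
Starting from C:
  C + 2 semitones → D
  D + 2 semitones → E
  E + 1 semitone → F
  F + 2 semitones → G
  G + 2 semitones → A
  A + 2 semitones → B
  B + 1 semitone → C
Scale = C D E F G A B


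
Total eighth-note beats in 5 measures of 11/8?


Working:
Time signature 11/8: the bottom number 8 means the eighth note gets one count
The top number 11 means 11 eighth-note beats per measure
Total = 11 × 5 measures
= 55 eighth-note beats


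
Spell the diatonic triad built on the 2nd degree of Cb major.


Reasoning:
Cb major scale: Cb Db Eb Fb Gb Ab Bb
Diatonic triad on degree 2 stacks scale notes 2, 4, 6: Db Fb Ab
Db→Fb = 3 semitones; Db→Ab = 7 semitones → minor triad
= Db Fb Ab (minor)


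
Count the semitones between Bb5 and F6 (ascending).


Absolute semitone position = octave×12 + chromatic position
Bb5: 5×12 + 10 = 70
F6: 6×12 + 5 = 77
Difference = 77 - 70 = 7
= 7 semitones


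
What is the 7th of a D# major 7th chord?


Solution.
Major 7th chord = root + major 3rd + perfect 5th + major 7th
Seventh chords stack in thirds, so the letter names are D-F-A-C
Root: D#
Major 3rd above D#: F##
Perfect 5th above D#: A#
Major 7th above D#: C##
The 7th = C##


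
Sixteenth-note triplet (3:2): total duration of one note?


Let's work it out.
Triplet: 3 notes occupy the space of 2 sixteenth notes
Space = 2 × 1/4 = 1/2 beats
Each triplet note = 1/2 / 3 = 1/6 beats
= 1/6 beats


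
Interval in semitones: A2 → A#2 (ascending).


Solution.
Absolute semitone position = octave×12 + chromatic position
A2: 2×12 + 9 = 33
A#2: 2×12 + 10 = 34
Difference = 34 - 33 = 1
= 1 semitone


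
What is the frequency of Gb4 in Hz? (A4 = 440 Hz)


f = 440 × 2^(n/12) where n = semitones from A4
Gb4: -3 semitones from A4
f = 440 × 2^(-3/12)
f = 369.99 Hz


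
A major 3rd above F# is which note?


Let's work it out.
A 3rd spans 3 letter names, so from F we land on A
A major 3rd = 4 semitones above F#
Spell A at that pitch: A#
= A#


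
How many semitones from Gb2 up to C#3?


Step by step:
Absolute semitone position = octave×12 + chromatic position
Gb2: 2×12 + 6 = 30
C#3: 3×12 + 1 = 37
Difference = 37 - 30 = 7
= 7 semitones


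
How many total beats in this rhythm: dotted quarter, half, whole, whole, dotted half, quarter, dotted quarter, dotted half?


Reasoning:
Beat values:
  dotted quarter = 1.5 beats
  half = 2 beats
  whole = 4 beats
  whole = 4 beats
  dotted half = 3 beats
  quarter = 1 beat
  dotted quarter = 1.5 beats
  dotted half = 3 beats
Sum = 1.5 + 2 + 4 + 4 + 3 + 1 + 1.5 + 3
= 20 beats


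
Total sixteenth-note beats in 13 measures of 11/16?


Solution.
Time signature 11/16: the bottom number 16 means the sixteenth note gets one count
The top number 11 means 11 sixteenth-note beats per measure
Total = 11 × 13 measures
= 143 sixteenth-note beats


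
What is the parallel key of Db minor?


Parallel keys share the same tonic but differ in mode
Db minor → parallel is Db major
= Db major


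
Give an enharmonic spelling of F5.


Enharmonic notes sound the same pitch but are spelled with different letter names
F and Gbb name the same pitch class
= Gbb5


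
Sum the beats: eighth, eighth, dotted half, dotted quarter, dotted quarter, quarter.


Beat values:
  eighth = 0.5 beats
  eighth = 0.5 beats
  dotted half = 3 beats
  dotted quarter = 1.5 beats
  dotted quarter = 1.5 beats
  quarter = 1 beat
Sum = 0.5 + 0.5 + 3 + 1.5 + 1.5 + 1
= 8 beats


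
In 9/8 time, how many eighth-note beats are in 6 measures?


Working:
Time signature 9/8: the bottom number 8 means the eighth note gets one count
The top number 9 means 9 eighth-note beats per measure
Total = 9 × 6 measures
= 54 eighth-note beats


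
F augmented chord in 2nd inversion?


Root position: F A C#
2nd inversion: move root and 3rd up an octave
Bass note: C#
Notes (bottom to top) = C# F A


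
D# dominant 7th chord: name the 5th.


Dominant 7th chord = root + major 3rd + perfect 5th + minor 7th
Seventh chords stack in thirds, so the letter names are D-F-A-C
Root: D#
Major 3rd above D#: F##
Perfect 5th above D#: A#
Minor 7th above D#: C#
The 5th = A#


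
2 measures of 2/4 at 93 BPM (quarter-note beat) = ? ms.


Quarter-note beat duration = 60000 / 93 ms
Beats per measure (2/4) = 2
One measure = 2 × 60000 / 93 = 120000 / 93 ms
2 measures = 2 × 120000 / 93 = 240000 / 93
= 2580.6 ms


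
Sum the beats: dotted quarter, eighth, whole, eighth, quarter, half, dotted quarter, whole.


Step by step:
Beat values:
  dotted quarter = 1.5 beats
  eighth = 0.5 beats
  whole = 4 beats
  eighth = 0.5 beats
  quarter = 1 beat
  half = 2 beats
  dotted quarter = 1.5 beats
  whole = 4 beats
Sum = 1.5 + 0.5 + 4 + 0.5 + 1 + 2 + 1.5 + 4
= 15 beats


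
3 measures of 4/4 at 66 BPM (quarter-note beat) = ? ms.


Quarter-note beat duration = 60000 / 66 ms
Beats per measure (4/4) = 4
One measure = 4 × 60000 / 66 = 240000 / 66 ms
3 measures = 3 × 240000 / 66 = 720000 / 66
= 10909.1 ms


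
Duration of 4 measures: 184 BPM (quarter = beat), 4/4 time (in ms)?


Quarter-note beat duration = 60000 / 184 ms
Beats per measure (4/4) = 4
One measure = 4 × 60000 / 184 = 240000 / 184 ms
4 measures = 4 × 240000 / 184 = 960000 / 184
= 5217.4 ms


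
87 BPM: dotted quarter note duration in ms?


Reasoning:
One quarter-note beat = 60000 / BPM = 60000 / 87 ms
Dotted quarter note = 3/2 × quarter note
Duration = 3/2 × 60000 / 87 = 90000 / 87
= 1034.5 ms


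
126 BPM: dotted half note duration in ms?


One quarter-note beat = 60000 / BPM = 60000 / 126 ms
Dotted half note = 3 × quarter note
Duration = 3 × 60000 / 126 = 180000 / 126
= 1428.6 ms


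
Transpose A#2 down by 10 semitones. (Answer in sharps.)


Let's work it out.
A#2: chromatic position 10 in octave 2 → absolute = 2×12 + 10 = 34
Transpose down 10: 34 - 10 = 24
24 = 2×12 + 0 → C in octave 2
Result = C2


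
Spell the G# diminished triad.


Solution.
Diminished triad = root + minor 3rd (3 semitones) + diminished 5th (6 semitones)
A triad on G# stacks thirds, so the chord tones use letter names G-B-D
Root: G#
Minor 3rd above G#: B
Diminished 5th above G#: D
Chord = G# B D


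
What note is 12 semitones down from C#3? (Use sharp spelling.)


C#3: chromatic position 1 in octave 3 → absolute = 3×12 + 1 = 37
Transpose down 12: 37 - 12 = 25
25 = 2×12 + 1 → C# in octave 2
Result = C#2
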